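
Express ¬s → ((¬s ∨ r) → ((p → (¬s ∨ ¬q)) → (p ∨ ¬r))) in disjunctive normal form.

¬s → ((¬s ∨ r) → ((p → (¬s ∨ ¬q)) → (p ∨ ¬r)))
⇔ ¬¬s ∨ ((¬s ∨ r) → ((p → (¬s ∨ ¬q)) → (p ∨ ¬r)))   [eliminate →]
⇔ ¬¬s ∨ ¬(¬s ∨ r) ∨ ((p → (¬s ∨ ¬q)) → (p ∨ ¬r))   [eliminate →]
⇔ ¬¬s ∨ ¬(¬s ∨ r) ∨ ¬(p → (¬s ∨ ¬q)) ∨ p ∨ ¬r   [eliminate →]
⇔ ¬¬s ∨ ¬(¬s ∨ r) ∨ ¬(¬p ∨ ¬s ∨ ¬q) ∨ p ∨ ¬r   [eliminate →]
⇔ s ∨ ¬(¬s ∨ r) ∨ ¬(¬p ∨ ¬s ∨ ¬q) ∨ p ∨ ¬r   [double negation]
⇔ s ∨ (¬¬s ∧ ¬r) ∨ ¬(¬p ∨ ¬s ∨ ¬q) ∨ p ∨ ¬r   [De Morgan]
⇔ s ∨ (s ∧ ¬r) ∨ ¬(¬p ∨ ¬s ∨ ¬q) ∨ p ∨ ¬r   [double negation]
⇔ s ∨ (s ∧ ¬r) ∨ (¬¬p ∧ ¬¬s ∧ ¬¬q) ∨ p ∨ ¬r   [De Morgan]
⇔ s ∨ (s ∧ ¬r) ∨ (p ∧ ¬¬s ∧ ¬¬q) ∨ p ∨ ¬r   [double negation]
⇔ s ∨ (s ∧ ¬r) ∨ (p ∧ s ∧ ¬¬q) ∨ p ∨ ¬r   [double negation]
⇔ s ∨ (s ∧ ¬r) ∨ (p ∧ s ∧ q) ∨ p ∨ ¬r   [double negation]
⇔ s ∨ p ∨ ¬r   [simplify]

s ∨ p ∨ ¬r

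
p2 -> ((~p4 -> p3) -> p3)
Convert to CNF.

p2 -> ((~p4 -> p3) -> p3)
≡ ~p2 | ((~p4 -> p3) -> p3)
≡ ~p2 | ~(~p4 -> p3) | p3
≡ ~p2 | ~(~~p4 | p3) | p3
≡ ~p2 | (~~~p4 & ~p3) | p3
≡ ~p2 | (~p4 & ~p3) | p3
≡ (~p2 | ~p4 | p3) & (~p2 | ~p3 | p3)
≡ ~p2 | ~p4 | p3

~p2 | ~p4 | p3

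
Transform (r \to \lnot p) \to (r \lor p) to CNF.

r \lor p

(r \to \lnot p) \to (r \lor p)
≡ \lnot (r \to \lnot p) \lor r \lor p   (eliminate \to)
≡ \lnot (\lnot r \lor \lnot p) \lor r \lor p   (eliminate \to)
≡ (\lnot \lnot r \land \lnot \lnot p) \lor r \lor p   (De Morgan)
≡ (r \land \lnot \lnot p) \lor r \lor p   (double negation)
≡ (r \land p) \lor r \lor p   (double negation)
≡ (r \lor r \lor p) \land (p \lor r \lor p)   (distribute \lor over \land)
≡ r \lor p   (simplify)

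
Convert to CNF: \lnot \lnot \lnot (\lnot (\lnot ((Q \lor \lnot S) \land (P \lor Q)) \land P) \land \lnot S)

(\lnot Q \lor S) \land (S \lor \lnot P) \land (P \lor S)

\lnot \lnot \lnot (\lnot (\lnot ((Q \lor \lnot S) \land (P \lor Q)) \land P) \land \lnot S)
≡ \lnot (\lnot (\lnot ((Q \lor \lnot S) \land (P \lor Q)) \land P) \land \lnot S)
≡ \lnot \lnot (\lnot ((Q \lor \lnot S) \land (P \lor Q)) \land P) \lor \lnot \lnot S
≡ (\lnot ((Q \lor \lnot S) \land (P \lor Q)) \land P) \lor \lnot \lnot S
≡ ((\lnot (Q \lor \lnot S) \lor \lnot (P \lor Q)) \land P) \lor \lnot \lnot S
≡ (((\lnot Q \land \lnot \lnot S) \lor \lnot (P \lor Q)) \land P) \lor \lnot \lnot S
≡ (((\lnot Q \land S) \lor \lnot (P \lor Q)) \land P) \lor \lnot \lnot S
≡ (((\lnot Q \land S) \lor (\lnot P \land \lnot Q)) \land P) \lor \lnot \lnot S
≡ (((\lnot Q \land S) \lor (\lnot P \land \lnot Q)) \land P) \lor S
≡ (\lnot Q \lor \lnot P \lor S) \land (\lnot Q \lor \lnot Q \lor S) \land (S \lor \lnot P \lor S) \land (S \lor \lnot Q \lor S) \land (P \lor S)
≡ (\lnot Q \lor S) \land (S \lor \lnot P) \land (P \lor S)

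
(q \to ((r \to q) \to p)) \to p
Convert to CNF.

(q \to ((r \to q) \to p)) \to p
= \lnot (q \to ((r \to q) \to p)) \lor p
= \lnot (\lnot q \lor ((r \to q) \to p)) \lor p
= \lnot (\lnot q \lor \lnot (r \to q) \lor p) \lor p
= \lnot (\lnot q \lor \lnot (\lnot r \lor q) \lor p) \lor p
= (\lnot \lnot q \land \lnot \lnot (\lnot r \lor q) \land \lnot p) \lor p
= (q \land \lnot \lnot (\lnot r \lor q) \land \lnot p) \lor p
= (q \land (\lnot r \lor q) \land \lnot p) \lor p
= (q \lor p) \land (\lnot r \lor q \lor p) \land (\lnot p \lor p)
= q \lor p

q \lor p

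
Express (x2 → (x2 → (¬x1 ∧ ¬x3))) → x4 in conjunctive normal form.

(x2 → (x2 → (¬x1 ∧ ¬x3))) → x4
≡ ¬(x2 → (x2 → (¬x1 ∧ ¬x3))) ∨ x4   (eliminate →)
≡ ¬(¬x2 ∨ (x2 → (¬x1 ∧ ¬x3))) ∨ x4   (eliminate →)
≡ ¬(¬x2 ∨ ¬x2 ∨ (¬x1 ∧ ¬x3)) ∨ x4   (eliminate →)
≡ (¬¬x2 ∧ ¬¬x2 ∧ ¬(¬x1 ∧ ¬x3)) ∨ x4   (De Morgan)
≡ (x2 ∧ ¬¬x2 ∧ ¬(¬x1 ∧ ¬x3)) ∨ x4   (double negation)
≡ (x2 ∧ x2 ∧ ¬(¬x1 ∧ ¬x3)) ∨ x4   (double negation)
≡ (x2 ∧ x2 ∧ (¬¬x1 ∨ ¬¬x3)) ∨ x4   (De Morgan)
≡ (x2 ∧ x2 ∧ (x1 ∨ ¬¬x3)) ∨ x4   (double negation)
≡ (x2 ∧ x2 ∧ (x1 ∨ x3)) ∨ x4   (double negation)
≡ (x2 ∨ x4) ∧ (x2 ∨ x4) ∧ (x1 ∨ x3 ∨ x4)   (distribute ∨ over ∧)
≡ (x2 ∨ x4) ∧ (x1 ∨ x3 ∨ x4)   (simplify)

(x2 ∨ x4) ∧ (x1 ∨ x3 ∨ x4)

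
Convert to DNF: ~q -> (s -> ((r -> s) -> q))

q | ~s

~q -> (s -> ((r -> s) -> q))
= ~~q | (s -> ((r -> s) -> q))   [eliminate ->]
= ~~q | ~s | ((r -> s) -> q)   [eliminate ->]
= ~~q | ~s | ~(r -> s) | q   [eliminate ->]
= ~~q | ~s | ~(~r | s) | q   [eliminate ->]
= q | ~s | ~(~r | s) | q   [double negation]
= q | ~s | (~~r & ~s) | q   [De Morgan]
= q | ~s | (r & ~s) | q   [double negation]
= q | ~s   [simplify]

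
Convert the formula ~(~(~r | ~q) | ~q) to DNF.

~(~(~r | ~q) | ~q)
≡ ~~(~r | ~q) & ~~q   — De Morgan
≡ (~r | ~q) & ~~q   — double negation
≡ (~r | ~q) & q   — double negation
≡ (~r & q) | (~q & q)   — distribute & over |
≡ ~r & q   — simplify

~r & q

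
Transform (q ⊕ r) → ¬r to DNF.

(q ⊕ r) → ¬r
⇔ ¬(q ⊕ r) ∨ ¬r   [eliminate →]
⇔ ¬((q ∧ ¬r) ∨ (¬q ∧ r)) ∨ ¬r   [expand ⊕]
⇔ (¬(q ∧ ¬r) ∧ ¬(¬q ∧ r)) ∨ ¬r   [De Morgan]
⇔ ((¬q ∨ ¬¬r) ∧ ¬(¬q ∧ r)) ∨ ¬r   [De Morgan]
⇔ ((¬q ∨ r) ∧ ¬(¬q ∧ r)) ∨ ¬r   [double negation]
⇔ ((¬q ∨ r) ∧ (¬¬q ∨ ¬r)) ∨ ¬r   [De Morgan]
⇔ ((¬q ∨ r) ∧ (q ∨ ¬r)) ∨ ¬r   [double negation]
⇔ (¬q ∧ q) ∨ (¬q ∧ ¬r) ∨ (r ∧ q) ∨ (r ∧ ¬r) ∨ ¬r   [distribute ∧ over ∨]
⇔ (r ∧ q) ∨ ¬r   [simplify]

(r ∧ q) ∨ ¬r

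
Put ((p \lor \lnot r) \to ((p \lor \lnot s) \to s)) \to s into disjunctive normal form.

(p \land \lnot s) \lor (\lnot r \land \lnot s) \lor s

((p \lor \lnot r) \to ((p \lor \lnot s) \to s)) \to s
≡ \lnot ((p \lor \lnot r) \to ((p \lor \lnot s) \to s)) \lor s   [eliminate \to]
≡ \lnot (\lnot (p \lor \lnot r) \lor ((p \lor \lnot s) \to s)) \lor s   [eliminate \to]
≡ \lnot (\lnot (p \lor \lnot r) \lor \lnot (p \lor \lnot s) \lor s) \lor s   [eliminate \to]
≡ (\lnot \lnot (p \lor \lnot r) \land \lnot \lnot (p \lor \lnot s) \land \lnot s) \lor s   [De Morgan]
≡ ((p \lor \lnot r) \land \lnot \lnot (p \lor \lnot s) \land \lnot s) \lor s   [double negation]
≡ ((p \lor \lnot r) \land (p \lor \lnot s) \land \lnot s) \lor s   [double negation]
≡ (p \land p \land \lnot s) \lor (p \land \lnot s \land \lnot s) \lor (\lnot r \land p \land \lnot s) \lor (\lnot r \land \lnot s \land \lnot s) \lor s   [distribute \land over \lor]
≡ (p \land \lnot s) \lor (\lnot r \land \lnot s) \lor s   [simplify]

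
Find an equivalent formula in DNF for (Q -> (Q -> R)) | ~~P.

(Q -> (Q -> R)) | ~~P
= ~Q | (Q -> R) | ~~P   [eliminate ->]
= ~Q | ~Q | R | ~~P   [eliminate ->]
= ~Q | ~Q | R | P   [double negation]
= ~Q | R | P   [simplify]

~Q | R | P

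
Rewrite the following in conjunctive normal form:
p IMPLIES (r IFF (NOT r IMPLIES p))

NOT p OR r

p IMPLIES (r IFF (NOT r IMPLIES p))
≡ NOT p OR (r IFF (NOT r IMPLIES p))   [eliminate IMPLIES]
≡ NOT p OR ((r IMPLIES (NOT r IMPLIES p)) AND ((NOT r IMPLIES p) IMPLIES r))   [eliminate IFF]
≡ NOT p OR ((NOT r OR (NOT r IMPLIES p)) AND ((NOT r IMPLIES p) IMPLIES r))   [eliminate IMPLIES]
≡ NOT p OR ((NOT r OR NOT NOT r OR p) AND ((NOT r IMPLIES p) IMPLIES r))   [eliminate IMPLIES]
≡ NOT p OR ((NOT r OR NOT NOT r OR p) AND (NOT (NOT r IMPLIES p) OR r))   [eliminate IMPLIES]
≡ NOT p OR ((NOT r OR NOT NOT r OR p) AND (NOT (NOT NOT r OR p) OR r))   [eliminate IMPLIES]
≡ NOT p OR ((NOT r OR r OR p) AND (NOT (NOT NOT r OR p) OR r))   [double negation]
≡ NOT p OR ((NOT r OR r OR p) AND ((NOT NOT NOT r AND NOT p) OR r))   [De Morgan]
≡ NOT p OR ((NOT r OR r OR p) AND ((NOT r AND NOT p) OR r))   [double negation]
≡ (NOT p OR NOT r OR r OR p) AND (NOT p OR NOT r OR r) AND (NOT p OR NOT p OR r)   [distribute OR over AND]
≡ NOT p OR r   [simplify]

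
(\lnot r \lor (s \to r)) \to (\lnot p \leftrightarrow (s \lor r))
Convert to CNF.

(r \lor p \lor s) \land (r \lor \lnot s \lor \lnot p) \land (\lnot r \lor \lnot p)

(\lnot r \lor (s \to r)) \to (\lnot p \leftrightarrow (s \lor r))
= \lnot (\lnot r \lor (s \to r)) \lor (\lnot p \leftrightarrow (s \lor r))   — eliminate \to
= \lnot (\lnot r \lor \lnot s \lor r) \lor (\lnot p \leftrightarrow (s \lor r))   — eliminate \to
= \lnot (\lnot r \lor \lnot s \lor r) \lor ((\lnot p \to (s \lor r)) \land ((s \lor r) \to \lnot p))   — eliminate \leftrightarrow
= \lnot (\lnot r \lor \lnot s \lor r) \lor ((\lnot \lnot p \lor s \lor r) \land ((s \lor r) \to \lnot p))   — eliminate \to
= \lnot (\lnot r \lor \lnot s \lor r) \lor ((\lnot \lnot p \lor s \lor r) \land (\lnot (s \lor r) \lor \lnot p))   — eliminate \to
= (\lnot \lnot r \land \lnot \lnot s \land \lnot r) \lor ((\lnot \lnot p \lor s \lor r) \land (\lnot (s \lor r) \lor \lnot p))   — De Morgan
= (r \land \lnot \lnot s \land \lnot r) \lor ((\lnot \lnot p \lor s \lor r) \land (\lnot (s \lor r) \lor \lnot p))   — double negation
= (r \land s \land \lnot r) \lor ((\lnot \lnot p \lor s \lor r) \land (\lnot (s \lor r) \lor \lnot p))   — double negation
= (r \land s \land \lnot r) \lor ((p \lor s \lor r) \land (\lnot (s \lor r) \lor \lnot p))   — double negation
= (r \land s \land \lnot r) \lor ((p \lor s \lor r) \land ((\lnot s \land \lnot r) \lor \lnot p))   — De Morgan
= (r \lor p \lor s \lor r) \land (r \lor \lnot s \lor \lnot p) \land (r \lor \lnot r \lor \lnot p) \land (s \lor p \lor s \lor r) \land (s \lor \lnot s \lor \lnot p) \land (s \lor \lnot r \lor \lnot p) \land (\lnot r \lor p \lor s \lor r) \land (\lnot r \lor \lnot s \lor \lnot p) \land (\lnot r \lor \lnot r \lor \lnot p)   — distribute \lor over \land
= (r \lor p \lor s) \land (r \lor \lnot s \lor \lnot p) \land (\lnot r \lor \lnot p)   — simplify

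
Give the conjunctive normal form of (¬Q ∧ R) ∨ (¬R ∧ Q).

(¬Q ∨ ¬R) ∧ (R ∨ Q)

(¬Q ∧ R) ∨ (¬R ∧ Q)
= (¬Q ∨ ¬R) ∧ (¬Q ∨ Q) ∧ (R ∨ ¬R) ∧ (R ∨ Q)   [distribute ∨ over ∧]
= (¬Q ∨ ¬R) ∧ (R ∨ Q)   [simplify]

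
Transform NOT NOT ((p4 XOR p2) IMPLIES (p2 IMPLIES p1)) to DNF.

(p2 AND p4) OR NOT p2 OR p1

NOT NOT ((p4 XOR p2) IMPLIES (p2 IMPLIES p1))
≡ NOT NOT (NOT (p4 XOR p2) OR (p2 IMPLIES p1))   (eliminate IMPLIES)
≡ NOT NOT (NOT ((p4 AND NOT p2) OR (NOT p4 AND p2)) OR (p2 IMPLIES p1))   (expand XOR)
≡ NOT NOT (NOT ((p4 AND NOT p2) OR (NOT p4 AND p2)) OR NOT p2 OR p1)   (eliminate IMPLIES)
≡ NOT ((p4 AND NOT p2) OR (NOT p4 AND p2)) OR NOT p2 OR p1   (double negation)
≡ (NOT (p4 AND NOT p2) AND NOT (NOT p4 AND p2)) OR NOT p2 OR p1   (De Morgan)
≡ ((NOT p4 OR NOT NOT p2) AND NOT (NOT p4 AND p2)) OR NOT p2 OR p1   (De Morgan)
≡ ((NOT p4 OR p2) AND NOT (NOT p4 AND p2)) OR NOT p2 OR p1   (double negation)
≡ ((NOT p4 OR p2) AND (NOT NOT p4 OR NOT p2)) OR NOT p2 OR p1   (De Morgan)
≡ ((NOT p4 OR p2) AND (p4 OR NOT p2)) OR NOT p2 OR p1   (double negation)
≡ (NOT p4 AND p4) OR (NOT p4 AND NOT p2) OR (p2 AND p4) OR (p2 AND NOT p2) OR NOT p2 OR p1   (distribute AND over OR)
≡ (p2 AND p4) OR NOT p2 OR p1   (simplify)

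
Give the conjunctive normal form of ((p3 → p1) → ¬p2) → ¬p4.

((p3 → p1) → ¬p2) → ¬p4
⇔ ¬((p3 → p1) → ¬p2) ∨ ¬p4   — eliminate →
⇔ ¬(¬(p3 → p1) ∨ ¬p2) ∨ ¬p4   — eliminate →
⇔ ¬(¬(¬p3 ∨ p1) ∨ ¬p2) ∨ ¬p4   — eliminate →
⇔ (¬¬(¬p3 ∨ p1) ∧ ¬¬p2) ∨ ¬p4   — De Morgan
⇔ ((¬p3 ∨ p1) ∧ ¬¬p2) ∨ ¬p4   — double negation
⇔ ((¬p3 ∨ p1) ∧ p2) ∨ ¬p4   — double negation
⇔ (¬p3 ∨ p1 ∨ ¬p4) ∧ (p2 ∨ ¬p4)   — distribute ∨ over ∧

(¬p3 ∨ p1 ∨ ¬p4) ∧ (p2 ∨ ¬p4)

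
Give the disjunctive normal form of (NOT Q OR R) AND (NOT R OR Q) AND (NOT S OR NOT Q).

(NOT Q OR R) AND (NOT R OR Q) AND (NOT S OR NOT Q)
= (NOT Q AND NOT R AND NOT S) OR (NOT Q AND NOT R AND NOT Q) OR (NOT Q AND Q AND NOT S) OR (NOT Q AND Q AND NOT Q) OR (R AND NOT R AND NOT S) OR (R AND NOT R AND NOT Q) OR (R AND Q AND NOT S) OR (R AND Q AND NOT Q)
= (NOT Q AND NOT R) OR (R AND Q AND NOT S)

(NOT Q AND NOT R) OR (R AND Q AND NOT S)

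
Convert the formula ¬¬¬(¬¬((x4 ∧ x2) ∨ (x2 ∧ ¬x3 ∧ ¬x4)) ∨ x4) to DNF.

(¬x4 ∧ ¬x2) ∨ (¬x4 ∧ x3)

¬¬¬(¬¬((x4 ∧ x2) ∨ (x2 ∧ ¬x3 ∧ ¬x4)) ∨ x4)
= ¬(¬¬((x4 ∧ x2) ∨ (x2 ∧ ¬x3 ∧ ¬x4)) ∨ x4)   [double negation]
= ¬¬¬((x4 ∧ x2) ∨ (x2 ∧ ¬x3 ∧ ¬x4)) ∧ ¬x4   [De Morgan]
= ¬((x4 ∧ x2) ∨ (x2 ∧ ¬x3 ∧ ¬x4)) ∧ ¬x4   [double negation]
= ¬(x4 ∧ x2) ∧ ¬(x2 ∧ ¬x3 ∧ ¬x4) ∧ ¬x4   [De Morgan]
= (¬x4 ∨ ¬x2) ∧ ¬(x2 ∧ ¬x3 ∧ ¬x4) ∧ ¬x4   [De Morgan]
= (¬x4 ∨ ¬x2) ∧ (¬x2 ∨ ¬¬x3 ∨ ¬¬x4) ∧ ¬x4   [De Morgan]
= (¬x4 ∨ ¬x2) ∧ (¬x2 ∨ x3 ∨ ¬¬x4) ∧ ¬x4   [double negation]
= (¬x4 ∨ ¬x2) ∧ (¬x2 ∨ x3 ∨ x4) ∧ ¬x4   [double negation]
= (¬x4 ∧ ¬x2 ∧ ¬x4) ∨ (¬x4 ∧ x3 ∧ ¬x4) ∨ (¬x4 ∧ x4 ∧ ¬x4) ∨ (¬x2 ∧ ¬x2 ∧ ¬x4) ∨ (¬x2 ∧ x3 ∧ ¬x4) ∨ (¬x2 ∧ x4 ∧ ¬x4)   [distribute ∧ over ∨]
= (¬x4 ∧ ¬x2) ∨ (¬x4 ∧ x3)   [simplify]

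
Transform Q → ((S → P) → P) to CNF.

¬Q ∨ S ∨ P

Q → ((S → P) → P)
≡ ¬Q ∨ ((S → P) → P)   — eliminate →
≡ ¬Q ∨ ¬(S → P) ∨ P   — eliminate →
≡ ¬Q ∨ ¬(¬S ∨ P) ∨ P   — eliminate →
≡ ¬Q ∨ (¬¬S ∧ ¬P) ∨ P   — De Morgan
≡ ¬Q ∨ (S ∧ ¬P) ∨ P   — double negation
≡ (¬Q ∨ S ∨ P) ∧ (¬Q ∨ ¬P ∨ P)   — distribute ∨ over ∧
≡ ¬Q ∨ S ∨ P   — simplify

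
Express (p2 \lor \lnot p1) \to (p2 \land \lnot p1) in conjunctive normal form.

(p2 \lor \lnot p1) \to (p2 \land \lnot p1)
= \lnot (p2 \lor \lnot p1) \lor (p2 \land \lnot p1)   [eliminate \to]
= (\lnot p2 \land \lnot \lnot p1) \lor (p2 \land \lnot p1)   [De Morgan]
= (\lnot p2 \land p1) \lor (p2 \land \lnot p1)   [double negation]
= (\lnot p2 \lor p2) \land (\lnot p2 \lor \lnot p1) \land (p1 \lor p2) \land (p1 \lor \lnot p1)   [distribute \lor over \land]
= (\lnot p2 \lor \lnot p1) \land (p1 \lor p2)   [simplify]

(\lnot p2 \lor \lnot p1) \land (p1 \lor p2)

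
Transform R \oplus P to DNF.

R \oplus P
≡ R \land \lnot P \lor \lnot R \land P   [expand \oplus]

R \land \lnot P \lor \lnot R \land P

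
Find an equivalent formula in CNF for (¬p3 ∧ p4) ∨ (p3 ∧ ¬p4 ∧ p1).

(¬p3 ∨ ¬p4) ∧ (¬p3 ∨ p1) ∧ (p4 ∨ p3) ∧ (p4 ∨ p1)

(¬p3 ∧ p4) ∨ (p3 ∧ ¬p4 ∧ p1)
≡ (¬p3 ∨ p3) ∧ (¬p3 ∨ ¬p4) ∧ (¬p3 ∨ p1) ∧ (p4 ∨ p3) ∧ (p4 ∨ ¬p4) ∧ (p4 ∨ p1)   [distribute ∨ over ∧]
≡ (¬p3 ∨ ¬p4) ∧ (¬p3 ∨ p1) ∧ (p4 ∨ p3) ∧ (p4 ∨ p1)   [simplify]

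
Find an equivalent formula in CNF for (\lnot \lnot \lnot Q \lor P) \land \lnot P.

(\lnot Q \lor P) \land \lnot P

(\lnot \lnot \lnot Q \lor P) \land \lnot P
⇔ (\lnot Q \lor P) \land \lnot P   (double negation)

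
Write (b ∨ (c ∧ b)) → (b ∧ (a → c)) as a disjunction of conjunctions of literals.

(b ∨ (c ∧ b)) → (b ∧ (a → c))
⇔ ¬(b ∨ (c ∧ b)) ∨ (b ∧ (a → c))
⇔ ¬(b ∨ (c ∧ b)) ∨ (b ∧ (¬a ∨ c))
⇔ (¬b ∧ ¬(c ∧ b)) ∨ (b ∧ (¬a ∨ c))
⇔ (¬b ∧ (¬c ∨ ¬b)) ∨ (b ∧ (¬a ∨ c))
⇔ (¬b ∧ ¬c) ∨ (¬b ∧ ¬b) ∨ (b ∧ ¬a) ∨ (b ∧ c)
⇔ ¬b ∨ (b ∧ ¬a) ∨ (b ∧ c)

¬b ∨ (b ∧ ¬a) ∨ (b ∧ c)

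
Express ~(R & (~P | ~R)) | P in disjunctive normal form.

~(R & (~P | ~R)) | P
= ~R | ~(~P | ~R) | P   [De Morgan]
= ~R | (~~P & ~~R) | P   [De Morgan]
= ~R | (P & ~~R) | P   [double negation]
= ~R | (P & R) | P   [double negation]
= ~R | P   [simplify]

~R | P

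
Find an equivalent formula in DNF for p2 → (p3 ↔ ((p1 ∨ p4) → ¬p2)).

¬p2 ∨ (¬p3 ∧ p1 ∧ p2) ∨ (¬p3 ∧ p4 ∧ p2) ∨ (¬p1 ∧ ¬p4 ∧ p3)

p2 → (p3 ↔ ((p1 ∨ p4) → ¬p2))
= ¬p2 ∨ (p3 ↔ ((p1 ∨ p4) → ¬p2))   (eliminate →)
= ¬p2 ∨ ((p3 → ((p1 ∨ p4) → ¬p2)) ∧ (((p1 ∨ p4) → ¬p2) → p3))   (eliminate ↔)
= ¬p2 ∨ ((¬p3 ∨ ((p1 ∨ p4) → ¬p2)) ∧ (((p1 ∨ p4) → ¬p2) → p3))   (eliminate →)
= ¬p2 ∨ ((¬p3 ∨ ¬(p1 ∨ p4) ∨ ¬p2) ∧ (((p1 ∨ p4) → ¬p2) → p3))   (eliminate →)
= ¬p2 ∨ ((¬p3 ∨ ¬(p1 ∨ p4) ∨ ¬p2) ∧ (¬((p1 ∨ p4) → ¬p2) ∨ p3))   (eliminate →)
= ¬p2 ∨ ((¬p3 ∨ ¬(p1 ∨ p4) ∨ ¬p2) ∧ (¬(¬(p1 ∨ p4) ∨ ¬p2) ∨ p3))   (eliminate →)
= ¬p2 ∨ ((¬p3 ∨ (¬p1 ∧ ¬p4) ∨ ¬p2) ∧ (¬(¬(p1 ∨ p4) ∨ ¬p2) ∨ p3))   (De Morgan)
= ¬p2 ∨ ((¬p3 ∨ (¬p1 ∧ ¬p4) ∨ ¬p2) ∧ ((¬¬(p1 ∨ p4) ∧ ¬¬p2) ∨ p3))   (De Morgan)
= ¬p2 ∨ ((¬p3 ∨ (¬p1 ∧ ¬p4) ∨ ¬p2) ∧ (((p1 ∨ p4) ∧ ¬¬p2) ∨ p3))   (double negation)
= ¬p2 ∨ ((¬p3 ∨ (¬p1 ∧ ¬p4) ∨ ¬p2) ∧ (((p1 ∨ p4) ∧ p2) ∨ p3))   (double negation)
= ¬p2 ∨ (¬p3 ∧ p1 ∧ p2) ∨ (¬p3 ∧ p4 ∧ p2) ∨ (¬p3 ∧ p3) ∨ (¬p1 ∧ ¬p4 ∧ p1 ∧ p2) ∨ (¬p1 ∧ ¬p4 ∧ p4 ∧ p2) ∨ (¬p1 ∧ ¬p4 ∧ p3) ∨ (¬p2 ∧ p1 ∧ p2) ∨ (¬p2 ∧ p4 ∧ p2) ∨ (¬p2 ∧ p3)   (distribute ∧ over ∨)
= ¬p2 ∨ (¬p3 ∧ p1 ∧ p2) ∨ (¬p3 ∧ p4 ∧ p2) ∨ (¬p1 ∧ ¬p4 ∧ p3)   (simplify)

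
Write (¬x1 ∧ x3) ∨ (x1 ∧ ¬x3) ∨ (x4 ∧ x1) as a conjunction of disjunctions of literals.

(¬x1 ∨ ¬x3 ∨ x4) ∧ (x3 ∨ x1)

(¬x1 ∧ x3) ∨ (x1 ∧ ¬x3) ∨ (x4 ∧ x1)
⇔ (¬x1 ∨ x1 ∨ x4) ∧ (¬x1 ∨ x1 ∨ x1) ∧ (¬x1 ∨ ¬x3 ∨ x4) ∧ (¬x1 ∨ ¬x3 ∨ x1) ∧ (x3 ∨ x1 ∨ x4) ∧ (x3 ∨ x1 ∨ x1) ∧ (x3 ∨ ¬x3 ∨ x4) ∧ (x3 ∨ ¬x3 ∨ x1)
⇔ (¬x1 ∨ ¬x3 ∨ x4) ∧ (x3 ∨ x1)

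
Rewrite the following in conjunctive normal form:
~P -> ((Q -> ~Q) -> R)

P | Q | R

~P -> ((Q -> ~Q) -> R)
≡ ~~P | ((Q -> ~Q) -> R)   (eliminate ->)
≡ ~~P | ~(Q -> ~Q) | R   (eliminate ->)
≡ ~~P | ~(~Q | ~Q) | R   (eliminate ->)
≡ P | ~(~Q | ~Q) | R   (double negation)
≡ P | (~~Q & ~~Q) | R   (De Morgan)
≡ P | (Q & ~~Q) | R   (double negation)
≡ P | (Q & Q) | R   (double negation)
≡ (P | Q | R) & (P | Q | R)   (distribute | over &)
≡ P | Q | R   (simplify)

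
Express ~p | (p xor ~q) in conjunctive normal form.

~p | (p xor ~q)
= ~p | ((p | ~q) & ~(p & ~q))
= ~p | ((p | ~q) & (~p | ~~q))
= ~p | ((p | ~q) & (~p | q))
= (~p | p | ~q) & (~p | ~p | q)
= ~p | q

~p | q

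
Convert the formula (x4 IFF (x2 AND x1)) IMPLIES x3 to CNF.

(x4 IFF (x2 AND x1)) IMPLIES x3
⇔ NOT (x4 IFF (x2 AND x1)) OR x3   [eliminate IMPLIES]
⇔ NOT ((x4 IMPLIES (x2 AND x1)) AND ((x2 AND x1) IMPLIES x4)) OR x3   [eliminate IFF]
⇔ NOT ((NOT x4 OR (x2 AND x1)) AND ((x2 AND x1) IMPLIES x4)) OR x3   [eliminate IMPLIES]
⇔ NOT ((NOT x4 OR (x2 AND x1)) AND (NOT (x2 AND x1) OR x4)) OR x3   [eliminate IMPLIES]
⇔ NOT (NOT x4 OR (x2 AND x1)) OR NOT (NOT (x2 AND x1) OR x4) OR x3   [De Morgan]
⇔ (NOT NOT x4 AND NOT (x2 AND x1)) OR NOT (NOT (x2 AND x1) OR x4) OR x3   [De Morgan]
⇔ (x4 AND NOT (x2 AND x1)) OR NOT (NOT (x2 AND x1) OR x4) OR x3   [double negation]
⇔ (x4 AND (NOT x2 OR NOT x1)) OR NOT (NOT (x2 AND x1) OR x4) OR x3   [De Morgan]
⇔ (x4 AND (NOT x2 OR NOT x1)) OR (NOT NOT (x2 AND x1) AND NOT x4) OR x3   [De Morgan]
⇔ (x4 AND (NOT x2 OR NOT x1)) OR (x2 AND x1 AND NOT x4) OR x3   [double negation]
⇔ (x4 OR x2 OR x3) AND (x4 OR x1 OR x3) AND (x4 OR NOT x4 OR x3) AND (NOT x2 OR NOT x1 OR x2 OR x3) AND (NOT x2 OR NOT x1 OR x1 OR x3) AND (NOT x2 OR NOT x1 OR NOT x4 OR x3)   [distribute OR over AND]
⇔ (x4 OR x2 OR x3) AND (x4 OR x1 OR x3) AND (NOT x2 OR NOT x1 OR NOT x4 OR x3)   [simplify]

(x4 OR x2 OR x3) AND (x4 OR x1 OR x3) AND (NOT x2 OR NOT x1 OR NOT x4 OR x3)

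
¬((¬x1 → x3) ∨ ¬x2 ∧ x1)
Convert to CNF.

¬x1 ∧ ¬x3

¬((¬x1 → x3) ∨ ¬x2 ∧ x1)
⇔ ¬(¬¬x1 ∨ x3 ∨ ¬x2 ∧ x1)
⇔ ¬¬¬x1 ∧ ¬x3 ∧ ¬(¬x2 ∧ x1)
⇔ ¬x1 ∧ ¬x3 ∧ ¬(¬x2 ∧ x1)
⇔ ¬x1 ∧ ¬x3 ∧ (¬¬x2 ∨ ¬x1)
⇔ ¬x1 ∧ ¬x3 ∧ (x2 ∨ ¬x1)
⇔ ¬x1 ∧ ¬x3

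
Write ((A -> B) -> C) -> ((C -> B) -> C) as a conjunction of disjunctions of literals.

((A -> B) -> C) -> ((C -> B) -> C)
≡ ~((A -> B) -> C) | ((C -> B) -> C)   — eliminate ->
≡ ~(~(A -> B) | C) | ((C -> B) -> C)   — eliminate ->
≡ ~(~(~A | B) | C) | ((C -> B) -> C)   — eliminate ->
≡ ~(~(~A | B) | C) | ~(C -> B) | C   — eliminate ->
≡ ~(~(~A | B) | C) | ~(~C | B) | C   — eliminate ->
≡ (~~(~A | B) & ~C) | ~(~C | B) | C   — De Morgan
≡ ((~A | B) & ~C) | ~(~C | B) | C   — double negation
≡ ((~A | B) & ~C) | (~~C & ~B) | C   — De Morgan
≡ ((~A | B) & ~C) | (C & ~B) | C   — double negation
≡ (~A | B | C | C) & (~A | B | ~B | C) & (~C | C | C) & (~C | ~B | C)   — distribute | over &
≡ ~A | B | C   — simplify

~A | B | C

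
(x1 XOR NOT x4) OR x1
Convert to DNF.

(x1 XOR NOT x4) OR x1
≡ (x1 AND NOT NOT x4) OR (NOT x1 AND NOT x4) OR x1   — expand XOR
≡ (x1 AND x4) OR (NOT x1 AND NOT x4) OR x1   — double negation
≡ (NOT x1 AND NOT x4) OR x1   — simplify

(NOT x1 AND NOT x4) OR x1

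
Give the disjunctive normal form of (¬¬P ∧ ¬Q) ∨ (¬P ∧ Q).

(¬¬P ∧ ¬Q) ∨ (¬P ∧ Q)
⇔ (P ∧ ¬Q) ∨ (¬P ∧ Q)   [double negation]

(P ∧ ¬Q) ∨ (¬P ∧ Q)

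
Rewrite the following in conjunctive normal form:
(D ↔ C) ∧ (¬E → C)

(D ↔ C) ∧ (¬E → C)
≡ (D → C) ∧ (C → D) ∧ (¬E → C)   [eliminate ↔]
≡ (¬D ∨ C) ∧ (C → D) ∧ (¬E → C)   [eliminate →]
≡ (¬D ∨ C) ∧ (¬C ∨ D) ∧ (¬E → C)   [eliminate →]
≡ (¬D ∨ C) ∧ (¬C ∨ D) ∧ (¬¬E ∨ C)   [eliminate →]
≡ (¬D ∨ C) ∧ (¬C ∨ D) ∧ (E ∨ C)   [double negation]

(¬D ∨ C) ∧ (¬C ∨ D) ∧ (E ∨ C)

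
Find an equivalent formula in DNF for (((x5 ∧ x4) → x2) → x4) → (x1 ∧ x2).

(((x5 ∧ x4) → x2) → x4) → (x1 ∧ x2)
≡ ¬(((x5 ∧ x4) → x2) → x4) ∨ (x1 ∧ x2)   — eliminate →
≡ ¬(¬((x5 ∧ x4) → x2) ∨ x4) ∨ (x1 ∧ x2)   — eliminate →
≡ ¬(¬(¬(x5 ∧ x4) ∨ x2) ∨ x4) ∨ (x1 ∧ x2)   — eliminate →
≡ (¬¬(¬(x5 ∧ x4) ∨ x2) ∧ ¬x4) ∨ (x1 ∧ x2)   — De Morgan
≡ ((¬(x5 ∧ x4) ∨ x2) ∧ ¬x4) ∨ (x1 ∧ x2)   — double negation
≡ ((¬x5 ∨ ¬x4 ∨ x2) ∧ ¬x4) ∨ (x1 ∧ x2)   — De Morgan
≡ (¬x5 ∧ ¬x4) ∨ (¬x4 ∧ ¬x4) ∨ (x2 ∧ ¬x4) ∨ (x1 ∧ x2)   — distribute ∧ over ∨
≡ ¬x4 ∨ (x1 ∧ x2)   — simplify

¬x4 ∨ (x1 ∧ x2)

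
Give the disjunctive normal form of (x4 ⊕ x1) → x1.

(x4 ⊕ x1) → x1
⇔ ¬(x4 ⊕ x1) ∨ x1   [eliminate →]
⇔ ¬((x4 ∧ ¬x1) ∨ (¬x4 ∧ x1)) ∨ x1   [expand ⊕]
⇔ (¬(x4 ∧ ¬x1) ∧ ¬(¬x4 ∧ x1)) ∨ x1   [De Morgan]
⇔ ((¬x4 ∨ ¬¬x1) ∧ ¬(¬x4 ∧ x1)) ∨ x1   [De Morgan]
⇔ ((¬x4 ∨ x1) ∧ ¬(¬x4 ∧ x1)) ∨ x1   [double negation]
⇔ ((¬x4 ∨ x1) ∧ (¬¬x4 ∨ ¬x1)) ∨ x1   [De Morgan]
⇔ ((¬x4 ∨ x1) ∧ (x4 ∨ ¬x1)) ∨ x1   [double negation]
⇔ (¬x4 ∧ x4) ∨ (¬x4 ∧ ¬x1) ∨ (x1 ∧ x4) ∨ (x1 ∧ ¬x1) ∨ x1   [distribute ∧ over ∨]
⇔ (¬x4 ∧ ¬x1) ∨ x1   [simplify]

(¬x4 ∧ ¬x1) ∨ x1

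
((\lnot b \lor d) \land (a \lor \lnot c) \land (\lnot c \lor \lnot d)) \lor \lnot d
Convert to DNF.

((\lnot b \lor d) \land (a \lor \lnot c) \land (\lnot c \lor \lnot d)) \lor \lnot d
⇔ (\lnot b \land a \land \lnot c) \lor (\lnot b \land a \land \lnot d) \lor (\lnot b \land \lnot c \land \lnot c) \lor (\lnot b \land \lnot c \land \lnot d) \lor (d \land a \land \lnot c) \lor (d \land a \land \lnot d) \lor (d \land \lnot c \land \lnot c) \lor (d \land \lnot c \land \lnot d) \lor \lnot d   [distribute \land over \lor]
⇔ (\lnot b \land \lnot c) \lor (d \land \lnot c) \lor \lnot d   [simplify]

(\lnot b \land \lnot c) \lor (d \land \lnot c) \lor \lnot d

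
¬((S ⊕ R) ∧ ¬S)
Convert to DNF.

¬((S ⊕ R) ∧ ¬S)
≡ ¬((S ∧ ¬R ∨ ¬S ∧ R) ∧ ¬S)   [expand ⊕]
≡ ¬(S ∧ ¬R ∨ ¬S ∧ R) ∨ ¬¬S   [De Morgan]
≡ ¬(S ∧ ¬R) ∧ ¬(¬S ∧ R) ∨ ¬¬S   [De Morgan]
≡ (¬S ∨ ¬¬R) ∧ ¬(¬S ∧ R) ∨ ¬¬S   [De Morgan]
≡ (¬S ∨ R) ∧ ¬(¬S ∧ R) ∨ ¬¬S   [double negation]
≡ (¬S ∨ R) ∧ (¬¬S ∨ ¬R) ∨ ¬¬S   [De Morgan]
≡ (¬S ∨ R) ∧ (S ∨ ¬R) ∨ ¬¬S   [double negation]
≡ (¬S ∨ R) ∧ (S ∨ ¬R) ∨ S   [double negation]
≡ ¬S ∧ S ∨ ¬S ∧ ¬R ∨ R ∧ S ∨ R ∧ ¬R ∨ S   [distribute ∧ over ∨]
≡ ¬S ∧ ¬R ∨ S   [simplify]

¬S ∧ ¬R ∨ S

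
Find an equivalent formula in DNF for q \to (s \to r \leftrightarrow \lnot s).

q \to (s \to r \leftrightarrow \lnot s)
≡ \lnot q \lor (s \to r \leftrightarrow \lnot s)   [eliminate \to]
≡ \lnot q \lor ((s \to r) \to \lnot s) \land (\lnot s \to (s \to r))   [eliminate \leftrightarrow]
≡ \lnot q \lor (\lnot (s \to r) \lor \lnot s) \land (\lnot s \to (s \to r))   [eliminate \to]
≡ \lnot q \lor (\lnot (\lnot s \lor r) \lor \lnot s) \land (\lnot s \to (s \to r))   [eliminate \to]
≡ \lnot q \lor (\lnot (\lnot s \lor r) \lor \lnot s) \land (\lnot \lnot s \lor (s \to r))   [eliminate \to]
≡ \lnot q \lor (\lnot (\lnot s \lor r) \lor \lnot s) \land (\lnot \lnot s \lor \lnot s \lor r)   [eliminate \to]
≡ \lnot q \lor (\lnot \lnot s \land \lnot r \lor \lnot s) \land (\lnot \lnot s \lor \lnot s \lor r)   [De Morgan]
≡ \lnot q \lor (s \land \lnot r \lor \lnot s) \land (\lnot \lnot s \lor \lnot s \lor r)   [double negation]
≡ \lnot q \lor (s \land \lnot r \lor \lnot s) \land (s \lor \lnot s \lor r)   [double negation]
≡ \lnot q \lor s \land \lnot r \land s \lor s \land \lnot r \land \lnot s \lor s \land \lnot r \land r \lor \lnot s \land s \lor \lnot s \land \lnot s \lor \lnot s \land r   [distribute \land over \lor]
≡ \lnot q \lor s \land \lnot r \lor \lnot s   [simplify]

\lnot q \lor s \land \lnot r \lor \lnot s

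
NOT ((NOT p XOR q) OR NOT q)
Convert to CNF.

NOT ((NOT p XOR q) OR NOT q)
= NOT (((NOT p OR q) AND NOT (NOT p AND q)) OR NOT q)   — expand XOR
= NOT ((NOT p OR q) AND NOT (NOT p AND q)) AND NOT NOT q   — De Morgan
= (NOT (NOT p OR q) OR NOT NOT (NOT p AND q)) AND NOT NOT q   — De Morgan
= ((NOT NOT p AND NOT q) OR NOT NOT (NOT p AND q)) AND NOT NOT q   — De Morgan
= ((p AND NOT q) OR NOT NOT (NOT p AND q)) AND NOT NOT q   — double negation
= ((p AND NOT q) OR (NOT p AND q)) AND NOT NOT q   — double negation
= ((p AND NOT q) OR (NOT p AND q)) AND q   — double negation
= (p OR NOT p) AND (p OR q) AND (NOT q OR NOT p) AND (NOT q OR q) AND q   — distribute OR over AND
= (NOT q OR NOT p) AND q   — simplify

(NOT q OR NOT p) AND q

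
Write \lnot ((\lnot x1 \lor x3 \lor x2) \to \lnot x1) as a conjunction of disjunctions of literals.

\lnot ((\lnot x1 \lor x3 \lor x2) \to \lnot x1)
⇔ \lnot (\lnot (\lnot x1 \lor x3 \lor x2) \lor \lnot x1)   [eliminate \to]
⇔ \lnot \lnot (\lnot x1 \lor x3 \lor x2) \land \lnot \lnot x1   [De Morgan]
⇔ (\lnot x1 \lor x3 \lor x2) \land \lnot \lnot x1   [double negation]
⇔ (\lnot x1 \lor x3 \lor x2) \land x1   [double negation]

(\lnot x1 \lor x3 \lor x2) \land x1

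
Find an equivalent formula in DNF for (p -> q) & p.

q & p

(p -> q) & p
= (~p | q) & p   — eliminate ->
= (~p & p) | (q & p)   — distribute & over |
= q & p   — simplify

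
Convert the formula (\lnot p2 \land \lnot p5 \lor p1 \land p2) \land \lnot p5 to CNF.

(\lnot p2 \lor p1) \land \lnot p5

(\lnot p2 \land \lnot p5 \lor p1 \land p2) \land \lnot p5
≡ (\lnot p2 \lor p1) \land (\lnot p2 \lor p2) \land (\lnot p5 \lor p1) \land (\lnot p5 \lor p2) \land \lnot p5   [distribute \lor over \land]
≡ (\lnot p2 \lor p1) \land \lnot p5   [simplify]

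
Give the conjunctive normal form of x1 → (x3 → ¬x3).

x1 → (x3 → ¬x3)
≡ ¬x1 ∨ (x3 → ¬x3)
≡ ¬x1 ∨ ¬x3 ∨ ¬x3
≡ ¬x1 ∨ ¬x3

¬x1 ∨ ¬x3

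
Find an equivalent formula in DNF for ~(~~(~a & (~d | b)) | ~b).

~(~~(~a & (~d | b)) | ~b)
≡ ~~~(~a & (~d | b)) & ~~b   [De Morgan]
≡ ~(~a & (~d | b)) & ~~b   [double negation]
≡ (~~a | ~(~d | b)) & ~~b   [De Morgan]
≡ (a | ~(~d | b)) & ~~b   [double negation]
≡ (a | (~~d & ~b)) & ~~b   [De Morgan]
≡ (a | (d & ~b)) & ~~b   [double negation]
≡ (a | (d & ~b)) & b   [double negation]
≡ (a & b) | (d & ~b & b)   [distribute & over |]
≡ a & b   [simplify]

a & b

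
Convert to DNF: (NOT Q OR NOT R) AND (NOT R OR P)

(NOT Q AND P) OR NOT R

(NOT Q OR NOT R) AND (NOT R OR P)
≡ (NOT Q AND NOT R) OR (NOT Q AND P) OR (NOT R AND NOT R) OR (NOT R AND P)
≡ (NOT Q AND P) OR NOT R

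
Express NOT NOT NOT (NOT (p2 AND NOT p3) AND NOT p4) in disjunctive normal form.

(p2 AND NOT p3) OR p4

NOT NOT NOT (NOT (p2 AND NOT p3) AND NOT p4)
≡ NOT (NOT (p2 AND NOT p3) AND NOT p4)   [double negation]
≡ NOT NOT (p2 AND NOT p3) OR NOT NOT p4   [De Morgan]
≡ (p2 AND NOT p3) OR NOT NOT p4   [double negation]
≡ (p2 AND NOT p3) OR p4   [double negation]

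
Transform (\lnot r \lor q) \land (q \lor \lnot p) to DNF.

(\lnot r \land \lnot p) \lor q

(\lnot r \lor q) \land (q \lor \lnot p)
⇔ (\lnot r \land q) \lor (\lnot r \land \lnot p) \lor (q \land q) \lor (q \land \lnot p)   [distribute \land over \lor]
⇔ (\lnot r \land \lnot p) \lor q   [simplify]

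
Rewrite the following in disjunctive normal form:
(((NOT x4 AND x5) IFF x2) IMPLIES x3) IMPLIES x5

(((NOT x4 AND x5) IFF x2) IMPLIES x3) IMPLIES x5
≡ NOT (((NOT x4 AND x5) IFF x2) IMPLIES x3) OR x5   [eliminate IMPLIES]
≡ NOT (NOT ((NOT x4 AND x5) IFF x2) OR x3) OR x5   [eliminate IMPLIES]
≡ NOT (NOT (((NOT x4 AND x5) IMPLIES x2) AND (x2 IMPLIES (NOT x4 AND x5))) OR x3) OR x5   [eliminate IFF]
≡ NOT (NOT ((NOT (NOT x4 AND x5) OR x2) AND (x2 IMPLIES (NOT x4 AND x5))) OR x3) OR x5   [eliminate IMPLIES]
≡ NOT (NOT ((NOT (NOT x4 AND x5) OR x2) AND (NOT x2 OR (NOT x4 AND x5))) OR x3) OR x5   [eliminate IMPLIES]
≡ (NOT NOT ((NOT (NOT x4 AND x5) OR x2) AND (NOT x2 OR (NOT x4 AND x5))) AND NOT x3) OR x5   [De Morgan]
≡ ((NOT (NOT x4 AND x5) OR x2) AND (NOT x2 OR (NOT x4 AND x5)) AND NOT x3) OR x5   [double negation]
≡ ((NOT NOT x4 OR NOT x5 OR x2) AND (NOT x2 OR (NOT x4 AND x5)) AND NOT x3) OR x5   [De Morgan]
≡ ((x4 OR NOT x5 OR x2) AND (NOT x2 OR (NOT x4 AND x5)) AND NOT x3) OR x5   [double negation]
≡ (x4 AND NOT x2 AND NOT x3) OR (x4 AND NOT x4 AND x5 AND NOT x3) OR (NOT x5 AND NOT x2 AND NOT x3) OR (NOT x5 AND NOT x4 AND x5 AND NOT x3) OR (x2 AND NOT x2 AND NOT x3) OR (x2 AND NOT x4 AND x5 AND NOT x3) OR x5   [distribute AND over OR]
≡ (x4 AND NOT x2 AND NOT x3) OR (NOT x5 AND NOT x2 AND NOT x3) OR x5   [simplify]

(x4 AND NOT x2 AND NOT x3) OR (NOT x5 AND NOT x2 AND NOT x3) OR x5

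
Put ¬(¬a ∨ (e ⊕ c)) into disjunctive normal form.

(a ∧ ¬e ∧ ¬c) ∨ (a ∧ c ∧ e)

¬(¬a ∨ (e ⊕ c))
≡ ¬(¬a ∨ (e ∧ ¬c) ∨ (¬e ∧ c))   (expand ⊕)
≡ ¬¬a ∧ ¬(e ∧ ¬c) ∧ ¬(¬e ∧ c)   (De Morgan)
≡ a ∧ ¬(e ∧ ¬c) ∧ ¬(¬e ∧ c)   (double negation)
≡ a ∧ (¬e ∨ ¬¬c) ∧ ¬(¬e ∧ c)   (De Morgan)
≡ a ∧ (¬e ∨ c) ∧ ¬(¬e ∧ c)   (double negation)
≡ a ∧ (¬e ∨ c) ∧ (¬¬e ∨ ¬c)   (De Morgan)
≡ a ∧ (¬e ∨ c) ∧ (e ∨ ¬c)   (double negation)
≡ (a ∧ ¬e ∧ e) ∨ (a ∧ ¬e ∧ ¬c) ∨ (a ∧ c ∧ e) ∨ (a ∧ c ∧ ¬c)   (distribute ∧ over ∨)
≡ (a ∧ ¬e ∧ ¬c) ∨ (a ∧ c ∧ e)   (simplify)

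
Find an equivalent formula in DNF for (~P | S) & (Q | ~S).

(~P | S) & (Q | ~S)
⇔ (~P & Q) | (~P & ~S) | (S & Q) | (S & ~S)   [distribute & over |]
⇔ (~P & Q) | (~P & ~S) | (S & Q)   [simplify]

(~P & Q) | (~P & ~S) | (S & Q)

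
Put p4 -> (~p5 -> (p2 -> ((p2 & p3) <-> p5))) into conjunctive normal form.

p4 -> (~p5 -> (p2 -> ((p2 & p3) <-> p5)))
≡ ~p4 | (~p5 -> (p2 -> ((p2 & p3) <-> p5)))   [eliminate ->]
≡ ~p4 | ~~p5 | (p2 -> ((p2 & p3) <-> p5))   [eliminate ->]
≡ ~p4 | ~~p5 | ~p2 | ((p2 & p3) <-> p5)   [eliminate ->]
≡ ~p4 | ~~p5 | ~p2 | (((p2 & p3) -> p5) & (p5 -> (p2 & p3)))   [eliminate <->]
≡ ~p4 | ~~p5 | ~p2 | ((~(p2 & p3) | p5) & (p5 -> (p2 & p3)))   [eliminate ->]
≡ ~p4 | ~~p5 | ~p2 | ((~(p2 & p3) | p5) & (~p5 | (p2 & p3)))   [eliminate ->]
≡ ~p4 | p5 | ~p2 | ((~(p2 & p3) | p5) & (~p5 | (p2 & p3)))   [double negation]
≡ ~p4 | p5 | ~p2 | ((~p2 | ~p3 | p5) & (~p5 | (p2 & p3)))   [De Morgan]
≡ (~p4 | p5 | ~p2 | ~p2 | ~p3 | p5) & (~p4 | p5 | ~p2 | ~p5 | p2) & (~p4 | p5 | ~p2 | ~p5 | p3)   [distribute | over &]
≡ ~p4 | p5 | ~p2 | ~p3   [simplify]

~p4 | p5 | ~p2 | ~p3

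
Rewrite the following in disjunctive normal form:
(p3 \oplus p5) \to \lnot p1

(\lnot p3 \land \lnot p5) \lor (p5 \land p3) \lor \lnot p1

(p3 \oplus p5) \to \lnot p1
= \lnot (p3 \oplus p5) \lor \lnot p1   [eliminate \to]
= \lnot ((p3 \land \lnot p5) \lor (\lnot p3 \land p5)) \lor \lnot p1   [expand \oplus]
= (\lnot (p3 \land \lnot p5) \land \lnot (\lnot p3 \land p5)) \lor \lnot p1   [De Morgan]
= ((\lnot p3 \lor \lnot \lnot p5) \land \lnot (\lnot p3 \land p5)) \lor \lnot p1   [De Morgan]
= ((\lnot p3 \lor p5) \land \lnot (\lnot p3 \land p5)) \lor \lnot p1   [double negation]
= ((\lnot p3 \lor p5) \land (\lnot \lnot p3 \lor \lnot p5)) \lor \lnot p1   [De Morgan]
= ((\lnot p3 \lor p5) \land (p3 \lor \lnot p5)) \lor \lnot p1   [double negation]
= (\lnot p3 \land p3) \lor (\lnot p3 \land \lnot p5) \lor (p5 \land p3) \lor (p5 \land \lnot p5) \lor \lnot p1   [distribute \land over \lor]
= (\lnot p3 \land \lnot p5) \lor (p5 \land p3) \lor \lnot p1   [simplify]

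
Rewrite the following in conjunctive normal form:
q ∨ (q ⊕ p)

q ∨ (q ⊕ p)
≡ q ∨ ((q ∨ p) ∧ ¬(q ∧ p))
≡ q ∨ ((q ∨ p) ∧ (¬q ∨ ¬p))
≡ (q ∨ q ∨ p) ∧ (q ∨ ¬q ∨ ¬p)
≡ q ∨ p

q ∨ p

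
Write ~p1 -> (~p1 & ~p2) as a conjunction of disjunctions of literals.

~p1 -> (~p1 & ~p2)
⇔ ~~p1 | (~p1 & ~p2)   [eliminate ->]
⇔ p1 | (~p1 & ~p2)   [double negation]
⇔ (p1 | ~p1) & (p1 | ~p2)   [distribute | over &]
⇔ p1 | ~p2   [simplify]

p1 | ~p2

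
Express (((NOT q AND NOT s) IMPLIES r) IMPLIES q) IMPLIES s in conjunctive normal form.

(((NOT q AND NOT s) IMPLIES r) IMPLIES q) IMPLIES s
≡ NOT (((NOT q AND NOT s) IMPLIES r) IMPLIES q) OR s   — eliminate IMPLIES
≡ NOT (NOT ((NOT q AND NOT s) IMPLIES r) OR q) OR s   — eliminate IMPLIES
≡ NOT (NOT (NOT (NOT q AND NOT s) OR r) OR q) OR s   — eliminate IMPLIES
≡ (NOT NOT (NOT (NOT q AND NOT s) OR r) AND NOT q) OR s   — De Morgan
≡ ((NOT (NOT q AND NOT s) OR r) AND NOT q) OR s   — double negation
≡ ((NOT NOT q OR NOT NOT s OR r) AND NOT q) OR s   — De Morgan
≡ ((q OR NOT NOT s OR r) AND NOT q) OR s   — double negation
≡ ((q OR s OR r) AND NOT q) OR s   — double negation
≡ (q OR s OR r OR s) AND (NOT q OR s)   — distribute OR over AND
≡ (q OR s OR r) AND (NOT q OR s)   — simplify

(q OR s OR r) AND (NOT q OR s)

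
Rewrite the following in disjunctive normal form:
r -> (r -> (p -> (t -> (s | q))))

r -> (r -> (p -> (t -> (s | q))))
= ~r | (r -> (p -> (t -> (s | q))))   [eliminate ->]
= ~r | ~r | (p -> (t -> (s | q)))   [eliminate ->]
= ~r | ~r | ~p | (t -> (s | q))   [eliminate ->]
= ~r | ~r | ~p | ~t | s | q   [eliminate ->]
= ~r | ~p | ~t | s | q   [simplify]

~r | ~p | ~t | s | q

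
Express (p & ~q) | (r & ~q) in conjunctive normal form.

(p | r) & ~q

(p & ~q) | (r & ~q)
≡ (p | r) & (p | ~q) & (~q | r) & (~q | ~q)   — distribute | over &
≡ (p | r) & ~q   — simplify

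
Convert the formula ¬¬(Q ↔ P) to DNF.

(¬Q ∧ ¬P) ∨ (P ∧ Q)

¬¬(Q ↔ P)
≡ ¬¬((Q → P) ∧ (P → Q))   — eliminate ↔
≡ ¬¬((¬Q ∨ P) ∧ (P → Q))   — eliminate →
≡ ¬¬((¬Q ∨ P) ∧ (¬P ∨ Q))   — eliminate →
≡ (¬Q ∨ P) ∧ (¬P ∨ Q)   — double negation
≡ (¬Q ∧ ¬P) ∨ (¬Q ∧ Q) ∨ (P ∧ ¬P) ∨ (P ∧ Q)   — distribute ∧ over ∨
≡ (¬Q ∧ ¬P) ∨ (P ∧ Q)   — simplify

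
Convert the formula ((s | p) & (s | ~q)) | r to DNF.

((s | p) & (s | ~q)) | r
⇔ (s & s) | (s & ~q) | (p & s) | (p & ~q) | r   [distribute & over |]
⇔ s | (p & ~q) | r   [simplify]

s | (p & ~q) | r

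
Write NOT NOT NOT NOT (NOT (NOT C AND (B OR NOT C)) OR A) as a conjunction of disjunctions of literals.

NOT NOT NOT NOT (NOT (NOT C AND (B OR NOT C)) OR A)
⇔ NOT NOT (NOT (NOT C AND (B OR NOT C)) OR A)   [double negation]
⇔ NOT (NOT C AND (B OR NOT C)) OR A   [double negation]
⇔ NOT NOT C OR NOT (B OR NOT C) OR A   [De Morgan]
⇔ C OR NOT (B OR NOT C) OR A   [double negation]
⇔ C OR (NOT B AND NOT NOT C) OR A   [De Morgan]
⇔ C OR (NOT B AND C) OR A   [double negation]
⇔ (C OR NOT B OR A) AND (C OR C OR A)   [distribute OR over AND]
⇔ C OR A   [simplify]

C OR A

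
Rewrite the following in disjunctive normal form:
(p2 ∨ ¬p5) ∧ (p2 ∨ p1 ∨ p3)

p2 ∨ (¬p5 ∧ p1) ∨ (¬p5 ∧ p3)

(p2 ∨ ¬p5) ∧ (p2 ∨ p1 ∨ p3)
≡ (p2 ∧ p2) ∨ (p2 ∧ p1) ∨ (p2 ∧ p3) ∨ (¬p5 ∧ p2) ∨ (¬p5 ∧ p1) ∨ (¬p5 ∧ p3)   — distribute ∧ over ∨
≡ p2 ∨ (¬p5 ∧ p1) ∨ (¬p5 ∧ p3)   — simplify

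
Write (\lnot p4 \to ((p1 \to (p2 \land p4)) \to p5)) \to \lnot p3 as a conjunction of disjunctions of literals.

(\lnot p4 \to ((p1 \to (p2 \land p4)) \to p5)) \to \lnot p3
≡ \lnot (\lnot p4 \to ((p1 \to (p2 \land p4)) \to p5)) \lor \lnot p3
≡ \lnot (\lnot \lnot p4 \lor ((p1 \to (p2 \land p4)) \to p5)) \lor \lnot p3
≡ \lnot (\lnot \lnot p4 \lor \lnot (p1 \to (p2 \land p4)) \lor p5) \lor \lnot p3
≡ \lnot (\lnot \lnot p4 \lor \lnot (\lnot p1 \lor (p2 \land p4)) \lor p5) \lor \lnot p3
≡ (\lnot \lnot \lnot p4 \land \lnot \lnot (\lnot p1 \lor (p2 \land p4)) \land \lnot p5) \lor \lnot p3
≡ (\lnot p4 \land \lnot \lnot (\lnot p1 \lor (p2 \land p4)) \land \lnot p5) \lor \lnot p3
≡ (\lnot p4 \land (\lnot p1 \lor (p2 \land p4)) \land \lnot p5) \lor \lnot p3
≡ (\lnot p4 \lor \lnot p3) \land (\lnot p1 \lor p2 \lor \lnot p3) \land (\lnot p1 \lor p4 \lor \lnot p3) \land (\lnot p5 \lor \lnot p3)

(\lnot p4 \lor \lnot p3) \land (\lnot p1 \lor p2 \lor \lnot p3) \land (\lnot p1 \lor p4 \lor \lnot p3) \land (\lnot p5 \lor \lnot p3)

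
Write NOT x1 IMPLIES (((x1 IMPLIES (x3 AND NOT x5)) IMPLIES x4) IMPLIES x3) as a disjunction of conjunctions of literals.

NOT x1 IMPLIES (((x1 IMPLIES (x3 AND NOT x5)) IMPLIES x4) IMPLIES x3)
≡ NOT NOT x1 OR (((x1 IMPLIES (x3 AND NOT x5)) IMPLIES x4) IMPLIES x3)   [eliminate IMPLIES]
≡ NOT NOT x1 OR NOT ((x1 IMPLIES (x3 AND NOT x5)) IMPLIES x4) OR x3   [eliminate IMPLIES]
≡ NOT NOT x1 OR NOT (NOT (x1 IMPLIES (x3 AND NOT x5)) OR x4) OR x3   [eliminate IMPLIES]
≡ NOT NOT x1 OR NOT (NOT (NOT x1 OR (x3 AND NOT x5)) OR x4) OR x3   [eliminate IMPLIES]
≡ x1 OR NOT (NOT (NOT x1 OR (x3 AND NOT x5)) OR x4) OR x3   [double negation]
≡ x1 OR (NOT NOT (NOT x1 OR (x3 AND NOT x5)) AND NOT x4) OR x3   [De Morgan]
≡ x1 OR ((NOT x1 OR (x3 AND NOT x5)) AND NOT x4) OR x3   [double negation]
≡ x1 OR (NOT x1 AND NOT x4) OR (x3 AND NOT x5 AND NOT x4) OR x3   [distribute AND over OR]
≡ x1 OR (NOT x1 AND NOT x4) OR x3   [simplify]

x1 OR (NOT x1 AND NOT x4) OR x3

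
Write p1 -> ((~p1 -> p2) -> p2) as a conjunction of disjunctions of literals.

p1 -> ((~p1 -> p2) -> p2)
⇔ ~p1 | ((~p1 -> p2) -> p2)   (eliminate ->)
⇔ ~p1 | ~(~p1 -> p2) | p2   (eliminate ->)
⇔ ~p1 | ~(~~p1 | p2) | p2   (eliminate ->)
⇔ ~p1 | (~~~p1 & ~p2) | p2   (De Morgan)
⇔ ~p1 | (~p1 & ~p2) | p2   (double negation)
⇔ (~p1 | ~p1 | p2) & (~p1 | ~p2 | p2)   (distribute | over &)
⇔ ~p1 | p2   (simplify)

~p1 | p2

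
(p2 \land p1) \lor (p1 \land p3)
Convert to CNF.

(p2 \lor p3) \land p1

(p2 \land p1) \lor (p1 \land p3)
≡ (p2 \lor p1) \land (p2 \lor p3) \land (p1 \lor p1) \land (p1 \lor p3)   — distribute \lor over \land
≡ (p2 \lor p3) \land p1   — simplify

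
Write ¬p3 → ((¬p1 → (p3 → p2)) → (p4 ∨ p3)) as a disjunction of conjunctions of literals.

¬p3 → ((¬p1 → (p3 → p2)) → (p4 ∨ p3))
≡ ¬¬p3 ∨ ((¬p1 → (p3 → p2)) → (p4 ∨ p3))   [eliminate →]
≡ ¬¬p3 ∨ ¬(¬p1 → (p3 → p2)) ∨ p4 ∨ p3   [eliminate →]
≡ ¬¬p3 ∨ ¬(¬¬p1 ∨ (p3 → p2)) ∨ p4 ∨ p3   [eliminate →]
≡ ¬¬p3 ∨ ¬(¬¬p1 ∨ ¬p3 ∨ p2) ∨ p4 ∨ p3   [eliminate →]
≡ p3 ∨ ¬(¬¬p1 ∨ ¬p3 ∨ p2) ∨ p4 ∨ p3   [double negation]
≡ p3 ∨ (¬¬¬p1 ∧ ¬¬p3 ∧ ¬p2) ∨ p4 ∨ p3   [De Morgan]
≡ p3 ∨ (¬p1 ∧ ¬¬p3 ∧ ¬p2) ∨ p4 ∨ p3   [double negation]
≡ p3 ∨ (¬p1 ∧ p3 ∧ ¬p2) ∨ p4 ∨ p3   [double negation]
≡ p3 ∨ p4   [simplify]

p3 ∨ p4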